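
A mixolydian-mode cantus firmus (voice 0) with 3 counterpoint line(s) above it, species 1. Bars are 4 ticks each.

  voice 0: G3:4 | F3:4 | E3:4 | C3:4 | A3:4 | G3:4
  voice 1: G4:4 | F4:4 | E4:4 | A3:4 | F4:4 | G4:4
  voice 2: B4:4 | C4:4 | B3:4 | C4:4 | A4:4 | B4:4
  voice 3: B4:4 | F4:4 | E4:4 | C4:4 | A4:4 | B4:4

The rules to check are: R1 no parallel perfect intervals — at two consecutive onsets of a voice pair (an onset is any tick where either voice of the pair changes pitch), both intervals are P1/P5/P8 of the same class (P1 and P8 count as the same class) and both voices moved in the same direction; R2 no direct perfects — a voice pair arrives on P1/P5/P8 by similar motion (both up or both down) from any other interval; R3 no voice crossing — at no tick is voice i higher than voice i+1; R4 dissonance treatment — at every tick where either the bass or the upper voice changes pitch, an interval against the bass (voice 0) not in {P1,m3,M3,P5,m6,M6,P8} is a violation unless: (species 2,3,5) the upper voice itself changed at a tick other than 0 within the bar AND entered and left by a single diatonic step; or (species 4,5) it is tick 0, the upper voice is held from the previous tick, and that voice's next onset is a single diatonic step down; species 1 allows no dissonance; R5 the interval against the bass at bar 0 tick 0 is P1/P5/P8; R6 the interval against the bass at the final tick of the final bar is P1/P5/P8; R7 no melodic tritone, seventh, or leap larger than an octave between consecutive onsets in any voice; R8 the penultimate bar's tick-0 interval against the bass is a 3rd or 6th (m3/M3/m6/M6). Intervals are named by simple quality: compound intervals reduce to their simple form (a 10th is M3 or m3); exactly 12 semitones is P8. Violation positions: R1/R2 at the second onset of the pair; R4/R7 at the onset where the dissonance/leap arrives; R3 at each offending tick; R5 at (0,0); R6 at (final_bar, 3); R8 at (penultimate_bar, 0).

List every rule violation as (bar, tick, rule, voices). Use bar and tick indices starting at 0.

(0, 0, R5, (0, 2))
(0, 0, R5, (0, 3))
(1, 0, R1, (0, 1))
(1, 0, R2, (0, 2))
(1, 0, R2, (0, 3))
(1, 0, R2, (1, 3))
(1, 0, R3, (1, 2))
(1, 0, R7, (2,))
(1, 0, R7, (3,))
(1, 1, R3, (1, 2))
(1, 2, R3, (1, 2))
(1, 3, R3, (1, 2))
(2, 0, R1, (0, 1))
(2, 0, R1, (0, 2))
(2, 0, R1, (0, 3))
(2, 0, R1, (1, 3))
(2, 0, R3, (1, 2))
(2, 1, R3, (1, 2))
(2, 2, R3, (1, 2))
(2, 3, R3, (1, 2))
(3, 0, R1, (0, 3))
(4, 0, R1, (0, 2))
(4, 0, R1, (0, 3))
(4, 0, R1, (2, 3))
(4, 0, R8, (0, 2))
(4, 0, R8, (0, 3))
(5, 0, R1, (2, 3))
(5, 3, R6, (0, 2))
(5, 3, R6, (0, 3))

bar 0: v0=G3 v1=G4 v2=B4 v3=B4 downbeat M3
bar 1: v0=F3 v1=F4 v2=C4 v3=F4 downbeat P8
bar 2: v0=E3 v1=E4 v2=B3 v3=E4 downbeat P8
bar 3: v0=C3 v1=A3 v2=C4 v3=C4 downbeat P8
bar 4: v0=A3 v1=F4 v2=A4 v3=A4 downbeat P8
bar 5: v0=G3 v1=G4 v2=B4 v3=B4 downbeat M3
  -> R5 @ bar 0 tick 0 v(0, 2): opens on M3
  -> R5 @ bar 0 tick 0 v(0, 3): opens on M3
  -> R1 @ bar 1 tick 0 v(0, 1): G3/G4 P8 -> F3/F4 P8 similar
  -> R2 @ bar 1 tick 0 v(0, 2): G3/B4 M3 -> F3/C4 P5 similar
  -> R2 @ bar 1 tick 0 v(0, 3): G3/B4 M3 -> F3/F4 P8 similar
  -> R2 @ bar 1 tick 0 v(1, 3): G4/B4 M3 -> F4/F4 P1 similar
  -> R3 @ bar 1 tick 0 v(1, 2): F4 above C4
  -> R7 @ bar 1 tick 0 v(2,): B4->C4 leap 11st
  -> R7 @ bar 1 tick 0 v(3,): B4->F4 leap 6st
  -> R3 @ bar 1 tick 1 v(1, 2): F4 above C4
  -> R3 @ bar 1 tick 2 v(1, 2): F4 above C4
  -> R3 @ bar 1 tick 3 v(1, 2): F4 above C4
  -> R1 @ bar 2 tick 0 v(0, 1): F3/F4 P8 -> E3/E4 P8 similar
  -> R1 @ bar 2 tick 0 v(0, 2): F3/C4 P5 -> E3/B3 P5 similar
  -> R1 @ bar 2 tick 0 v(0, 3): F3/F4 P8 -> E3/E4 P8 similar
  -> R1 @ bar 2 tick 0 v(1, 3): F4/F4 P1 -> E4/E4 P1 similar
  -> R3 @ bar 2 tick 0 v(1, 2): E4 above B3
  -> R3 @ bar 2 tick 1 v(1, 2): E4 above B3
  -> R3 @ bar 2 tick 2 v(1, 2): E4 above B3
  -> R3 @ bar 2 tick 3 v(1, 2): E4 above B3
  -> R1 @ bar 3 tick 0 v(0, 3): E3/E4 P8 -> C3/C4 P8 similar
  -> R1 @ bar 4 tick 0 v(0, 2): C3/C4 P8 -> A3/A4 P8 similar
  -> R1 @ bar 4 tick 0 v(0, 3): C3/C4 P8 -> A3/A4 P8 similar
  -> R1 @ bar 4 tick 0 v(2, 3): C4/C4 P1 -> A4/A4 P1 similar
  -> R8 @ bar 4 tick 0 v(0, 2): penult P8 not 3rd/6th
  -> R8 @ bar 4 tick 0 v(0, 3): penult P8 not 3rd/6th
  -> R1 @ bar 5 tick 0 v(2, 3): A4/A4 P1 -> B4/B4 P1 similar
  -> R6 @ bar 5 tick 3 v(0, 2): closes on M3
  -> R6 @ bar 5 tick 3 v(0, 3): closes on M3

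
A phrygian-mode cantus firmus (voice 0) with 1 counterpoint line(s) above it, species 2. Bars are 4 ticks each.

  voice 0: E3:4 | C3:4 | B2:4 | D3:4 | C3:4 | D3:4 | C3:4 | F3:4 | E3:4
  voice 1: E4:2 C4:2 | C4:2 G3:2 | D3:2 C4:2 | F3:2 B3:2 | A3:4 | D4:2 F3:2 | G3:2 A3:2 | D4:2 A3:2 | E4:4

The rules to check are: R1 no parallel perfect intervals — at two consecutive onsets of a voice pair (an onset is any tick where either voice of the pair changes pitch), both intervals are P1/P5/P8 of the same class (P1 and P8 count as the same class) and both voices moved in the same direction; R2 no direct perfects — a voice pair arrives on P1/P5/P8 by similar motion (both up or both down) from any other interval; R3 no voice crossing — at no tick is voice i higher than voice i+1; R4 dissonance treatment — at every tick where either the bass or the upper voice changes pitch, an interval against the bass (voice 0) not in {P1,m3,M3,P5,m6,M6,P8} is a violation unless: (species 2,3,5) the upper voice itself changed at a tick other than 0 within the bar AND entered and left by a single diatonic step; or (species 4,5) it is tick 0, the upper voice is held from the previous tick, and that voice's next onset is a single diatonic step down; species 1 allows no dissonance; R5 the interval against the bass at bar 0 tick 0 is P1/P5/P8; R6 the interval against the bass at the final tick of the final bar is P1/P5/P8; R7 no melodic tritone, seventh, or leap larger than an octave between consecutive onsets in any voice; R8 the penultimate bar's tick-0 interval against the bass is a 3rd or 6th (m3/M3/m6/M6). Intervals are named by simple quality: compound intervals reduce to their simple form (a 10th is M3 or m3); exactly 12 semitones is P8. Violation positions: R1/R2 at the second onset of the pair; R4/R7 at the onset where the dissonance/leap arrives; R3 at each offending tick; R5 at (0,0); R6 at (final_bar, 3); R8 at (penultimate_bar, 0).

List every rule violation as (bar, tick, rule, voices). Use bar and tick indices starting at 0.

bar 0: v0=E3 v1=E4 downbeat P8
bar 1: v0=C3 v1=C4 downbeat P8
bar 2: v0=B2 v1=D3 downbeat m3
bar 3: v0=D3 v1=F3 downbeat m3
bar 4: v0=C3 v1=A3 downbeat M6
bar 5: v0=D3 v1=D4 downbeat P8
bar 6: v0=C3 v1=G3 downbeat P5
bar 7: v0=F3 v1=D4 downbeat M6
bar 8: v0=E3 v1=E4 downbeat P8
  -> R4 @ bar 2 tick 2 v(0, 1): B2/C4 m2 untreated
  -> R7 @ bar 2 tick 2 v(1,): D3->C4 leap 10st
  -> R7 @ bar 3 tick 2 v(1,): F3->B3 leap 6st
  -> R2 @ bar 5 tick 0 v(0, 1): C3/A3 M6 -> D3/D4 P8 similar

(2, 2, R4, (0, 1))
(2, 2, R7, (1,))
(3, 2, R7, (1,))
(5, 0, R2, (0, 1))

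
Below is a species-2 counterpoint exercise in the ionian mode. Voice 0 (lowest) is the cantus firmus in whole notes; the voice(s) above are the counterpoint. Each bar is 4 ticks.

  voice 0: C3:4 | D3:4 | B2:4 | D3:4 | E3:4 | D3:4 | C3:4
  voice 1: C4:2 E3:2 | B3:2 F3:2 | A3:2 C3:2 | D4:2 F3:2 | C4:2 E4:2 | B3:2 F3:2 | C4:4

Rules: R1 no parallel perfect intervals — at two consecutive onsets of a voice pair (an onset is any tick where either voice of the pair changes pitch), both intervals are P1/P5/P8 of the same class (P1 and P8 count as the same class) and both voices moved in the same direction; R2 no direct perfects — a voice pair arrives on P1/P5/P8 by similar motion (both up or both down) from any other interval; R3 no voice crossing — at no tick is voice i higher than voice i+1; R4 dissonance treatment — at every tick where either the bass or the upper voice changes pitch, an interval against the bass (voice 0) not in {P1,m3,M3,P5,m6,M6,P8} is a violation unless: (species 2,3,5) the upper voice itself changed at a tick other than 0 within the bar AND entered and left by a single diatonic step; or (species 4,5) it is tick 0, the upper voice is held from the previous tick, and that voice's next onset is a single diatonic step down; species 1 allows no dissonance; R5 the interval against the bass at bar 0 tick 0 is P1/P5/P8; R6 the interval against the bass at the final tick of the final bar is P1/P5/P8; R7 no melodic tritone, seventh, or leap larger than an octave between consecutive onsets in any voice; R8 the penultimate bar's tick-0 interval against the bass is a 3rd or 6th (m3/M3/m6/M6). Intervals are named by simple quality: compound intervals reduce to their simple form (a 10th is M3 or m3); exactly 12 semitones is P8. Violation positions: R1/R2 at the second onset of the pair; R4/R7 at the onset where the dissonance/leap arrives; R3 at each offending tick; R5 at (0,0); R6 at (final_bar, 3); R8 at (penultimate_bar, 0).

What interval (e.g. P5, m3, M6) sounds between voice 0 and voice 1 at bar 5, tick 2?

m3

voice 0=D3 voice 1=F3 -> m3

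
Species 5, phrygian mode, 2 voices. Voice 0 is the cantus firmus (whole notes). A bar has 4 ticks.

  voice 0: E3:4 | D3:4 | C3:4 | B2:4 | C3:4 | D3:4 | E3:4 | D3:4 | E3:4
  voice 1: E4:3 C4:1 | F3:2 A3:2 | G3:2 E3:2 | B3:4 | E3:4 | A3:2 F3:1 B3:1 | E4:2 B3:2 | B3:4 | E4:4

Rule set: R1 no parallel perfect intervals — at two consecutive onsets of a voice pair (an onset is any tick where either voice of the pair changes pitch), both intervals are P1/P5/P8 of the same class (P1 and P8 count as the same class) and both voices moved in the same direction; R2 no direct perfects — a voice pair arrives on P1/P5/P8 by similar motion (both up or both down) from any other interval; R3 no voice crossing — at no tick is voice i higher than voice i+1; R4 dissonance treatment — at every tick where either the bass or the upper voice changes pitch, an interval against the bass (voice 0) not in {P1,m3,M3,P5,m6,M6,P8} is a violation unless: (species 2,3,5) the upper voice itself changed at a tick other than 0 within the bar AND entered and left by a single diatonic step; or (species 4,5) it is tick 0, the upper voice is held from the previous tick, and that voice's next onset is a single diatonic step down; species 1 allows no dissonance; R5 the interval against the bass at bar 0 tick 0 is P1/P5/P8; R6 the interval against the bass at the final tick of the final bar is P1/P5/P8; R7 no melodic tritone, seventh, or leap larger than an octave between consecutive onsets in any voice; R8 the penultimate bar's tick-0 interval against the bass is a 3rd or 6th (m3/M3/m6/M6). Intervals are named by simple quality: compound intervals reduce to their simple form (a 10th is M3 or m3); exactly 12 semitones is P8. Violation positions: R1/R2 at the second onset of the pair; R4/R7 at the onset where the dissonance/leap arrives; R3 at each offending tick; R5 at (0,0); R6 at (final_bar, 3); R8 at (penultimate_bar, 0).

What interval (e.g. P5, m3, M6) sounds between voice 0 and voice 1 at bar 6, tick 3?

P5

voice 0=E3 voice 1=B3 -> P5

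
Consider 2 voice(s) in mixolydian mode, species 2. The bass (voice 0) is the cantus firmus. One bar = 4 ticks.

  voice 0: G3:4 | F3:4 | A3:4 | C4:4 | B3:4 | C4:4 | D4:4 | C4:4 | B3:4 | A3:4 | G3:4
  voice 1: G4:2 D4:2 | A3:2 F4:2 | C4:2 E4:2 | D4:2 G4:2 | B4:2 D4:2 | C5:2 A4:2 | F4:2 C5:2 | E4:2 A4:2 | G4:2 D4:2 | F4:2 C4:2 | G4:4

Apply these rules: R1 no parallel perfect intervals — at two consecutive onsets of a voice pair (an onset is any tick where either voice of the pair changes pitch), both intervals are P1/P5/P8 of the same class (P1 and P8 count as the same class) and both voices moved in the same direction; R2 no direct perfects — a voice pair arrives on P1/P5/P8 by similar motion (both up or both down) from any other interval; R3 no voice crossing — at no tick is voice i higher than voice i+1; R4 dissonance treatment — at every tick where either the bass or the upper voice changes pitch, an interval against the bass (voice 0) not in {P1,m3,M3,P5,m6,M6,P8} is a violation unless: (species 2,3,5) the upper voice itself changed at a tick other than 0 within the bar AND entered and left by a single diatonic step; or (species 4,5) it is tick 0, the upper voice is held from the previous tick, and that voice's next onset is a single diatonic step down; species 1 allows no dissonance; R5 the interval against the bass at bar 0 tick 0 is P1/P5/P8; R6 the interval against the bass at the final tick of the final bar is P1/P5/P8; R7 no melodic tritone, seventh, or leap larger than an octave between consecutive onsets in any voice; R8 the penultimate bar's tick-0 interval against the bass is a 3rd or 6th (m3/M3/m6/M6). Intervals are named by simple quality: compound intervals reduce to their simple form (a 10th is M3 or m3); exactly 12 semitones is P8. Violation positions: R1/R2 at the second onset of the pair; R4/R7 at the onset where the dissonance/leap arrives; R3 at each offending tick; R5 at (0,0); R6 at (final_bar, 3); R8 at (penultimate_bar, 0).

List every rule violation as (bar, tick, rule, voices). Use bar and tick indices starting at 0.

(3, 0, R4, (0, 1))
(5, 0, R2, (0, 1))
(5, 0, R7, (1,))
(6, 2, R4, (0, 1))

bar 0: v0=G3 v1=G4 downbeat P8
bar 1: v0=F3 v1=A3 downbeat M3
bar 2: v0=A3 v1=C4 downbeat m3
bar 3: v0=C4 v1=D4 downbeat M2
bar 4: v0=B3 v1=B4 downbeat P8
bar 5: v0=C4 v1=C5 downbeat P8
bar 6: v0=D4 v1=F4 downbeat m3
bar 7: v0=C4 v1=E4 downbeat M3
bar 8: v0=B3 v1=G4 downbeat m6
bar 9: v0=A3 v1=F4 downbeat m6
bar 10: v0=G3 v1=G4 downbeat P8
  -> R4 @ bar 3 tick 0 v(0, 1): C4/D4 M2 untreated
  -> R2 @ bar 5 tick 0 v(0, 1): B3/D4 m3 -> C4/C5 P8 similar
  -> R7 @ bar 5 tick 0 v(1,): D4->C5 leap 10st
  -> R4 @ bar 6 tick 2 v(0, 1): D4/C5 m7 untreated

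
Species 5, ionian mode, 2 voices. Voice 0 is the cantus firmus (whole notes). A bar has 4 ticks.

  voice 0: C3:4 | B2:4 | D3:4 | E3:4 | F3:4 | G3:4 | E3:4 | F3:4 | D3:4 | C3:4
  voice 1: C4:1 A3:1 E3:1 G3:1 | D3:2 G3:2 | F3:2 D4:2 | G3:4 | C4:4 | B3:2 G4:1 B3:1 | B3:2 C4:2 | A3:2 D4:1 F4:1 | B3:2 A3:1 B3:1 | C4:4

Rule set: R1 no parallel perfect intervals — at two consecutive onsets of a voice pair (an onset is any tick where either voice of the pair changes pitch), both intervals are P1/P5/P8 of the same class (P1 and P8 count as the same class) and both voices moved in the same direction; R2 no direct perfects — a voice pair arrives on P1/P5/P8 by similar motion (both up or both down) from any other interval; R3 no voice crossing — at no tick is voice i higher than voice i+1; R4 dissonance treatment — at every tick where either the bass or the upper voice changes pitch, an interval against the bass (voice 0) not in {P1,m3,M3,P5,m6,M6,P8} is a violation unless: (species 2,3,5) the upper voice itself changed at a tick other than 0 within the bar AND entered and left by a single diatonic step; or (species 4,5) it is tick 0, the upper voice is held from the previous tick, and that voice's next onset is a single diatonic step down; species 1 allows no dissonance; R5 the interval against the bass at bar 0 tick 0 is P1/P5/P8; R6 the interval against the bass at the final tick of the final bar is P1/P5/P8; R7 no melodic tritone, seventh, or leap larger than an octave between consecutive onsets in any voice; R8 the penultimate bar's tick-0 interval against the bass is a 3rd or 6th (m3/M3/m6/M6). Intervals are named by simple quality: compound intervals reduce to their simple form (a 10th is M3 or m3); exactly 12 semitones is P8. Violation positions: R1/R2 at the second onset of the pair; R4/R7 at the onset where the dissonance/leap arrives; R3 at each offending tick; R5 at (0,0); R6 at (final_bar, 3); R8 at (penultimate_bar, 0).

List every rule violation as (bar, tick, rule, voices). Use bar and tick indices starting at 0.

(4, 0, R2, (0, 1))
(8, 0, R7, (1,))

bar 0: v0=C3 v1=C4 downbeat P8
bar 1: v0=B2 v1=D3 downbeat m3
bar 2: v0=D3 v1=F3 downbeat m3
bar 3: v0=E3 v1=G3 downbeat m3
bar 4: v0=F3 v1=C4 downbeat P5
bar 5: v0=G3 v1=B3 downbeat M3
bar 6: v0=E3 v1=B3 downbeat P5
bar 7: v0=F3 v1=A3 downbeat M3
bar 8: v0=D3 v1=B3 downbeat M6
bar 9: v0=C3 v1=C4 downbeat P8
  -> R2 @ bar 4 tick 0 v(0, 1): E3/G3 m3 -> F3/C4 P5 similar
  -> R7 @ bar 8 tick 0 v(1,): F4->B3 leap 6st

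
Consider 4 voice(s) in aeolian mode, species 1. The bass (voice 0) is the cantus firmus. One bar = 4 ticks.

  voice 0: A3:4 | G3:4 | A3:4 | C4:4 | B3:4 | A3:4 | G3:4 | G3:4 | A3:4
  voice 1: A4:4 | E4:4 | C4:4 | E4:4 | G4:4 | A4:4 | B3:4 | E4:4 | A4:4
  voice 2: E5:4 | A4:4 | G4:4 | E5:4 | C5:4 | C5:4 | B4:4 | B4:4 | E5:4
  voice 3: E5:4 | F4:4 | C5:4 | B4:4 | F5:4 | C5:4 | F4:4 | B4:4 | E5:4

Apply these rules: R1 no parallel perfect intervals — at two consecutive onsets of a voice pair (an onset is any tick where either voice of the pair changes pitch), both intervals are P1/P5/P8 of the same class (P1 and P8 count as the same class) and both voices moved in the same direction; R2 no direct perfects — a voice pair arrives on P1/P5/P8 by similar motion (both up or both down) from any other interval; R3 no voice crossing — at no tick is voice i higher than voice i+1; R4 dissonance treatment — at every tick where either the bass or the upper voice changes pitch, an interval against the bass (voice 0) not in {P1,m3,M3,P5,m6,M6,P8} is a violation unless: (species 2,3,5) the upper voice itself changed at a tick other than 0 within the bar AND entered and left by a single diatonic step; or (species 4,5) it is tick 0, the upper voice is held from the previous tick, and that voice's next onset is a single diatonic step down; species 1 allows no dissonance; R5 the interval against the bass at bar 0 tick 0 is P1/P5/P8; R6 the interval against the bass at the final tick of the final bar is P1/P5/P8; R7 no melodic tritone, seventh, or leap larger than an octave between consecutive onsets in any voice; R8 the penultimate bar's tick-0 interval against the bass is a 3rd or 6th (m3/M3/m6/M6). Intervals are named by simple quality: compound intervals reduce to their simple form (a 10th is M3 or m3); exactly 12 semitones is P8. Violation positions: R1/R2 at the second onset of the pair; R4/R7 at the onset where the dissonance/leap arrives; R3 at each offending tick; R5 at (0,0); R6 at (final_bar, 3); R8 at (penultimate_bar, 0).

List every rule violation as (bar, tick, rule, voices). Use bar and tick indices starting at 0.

bar 0: v0=A3 v1=A4 v2=E5 v3=E5 downbeat P5
bar 1: v0=G3 v1=E4 v2=A4 v3=F4 downbeat m7
bar 2: v0=A3 v1=C4 v2=G4 v3=C5 downbeat m3
bar 3: v0=C4 v1=E4 v2=E5 v3=B4 downbeat M7
bar 4: v0=B3 v1=G4 v2=C5 v3=F5 downbeat TT
bar 5: v0=A3 v1=A4 v2=C5 v3=C5 downbeat m3
bar 6: v0=G3 v1=B3 v2=B4 v3=F4 downbeat m7
bar 7: v0=G3 v1=E4 v2=B4 v3=B4 downbeat M3
bar 8: v0=A3 v1=A4 v2=E5 v3=E5 downbeat P5
  -> R3 @ bar 1 tick 0 v(2, 3): A4 above F4
  -> R4 @ bar 1 tick 0 v(0, 2): G3/A4 M2 untreated
  -> R4 @ bar 1 tick 0 v(0, 3): G3/F4 m7 untreated
  -> R7 @ bar 1 tick 0 v(3,): E5->F4 leap 11st
  -> R3 @ bar 1 tick 1 v(2, 3): A4 above F4
  -> R3 @ bar 1 tick 2 v(2, 3): A4 above F4
  -> R3 @ bar 1 tick 3 v(2, 3): A4 above F4
  -> R2 @ bar 2 tick 0 v(1, 2): E4/A4 P4 -> C4/G4 P5 similar
  -> R4 @ bar 2 tick 0 v(0, 2): A3/G4 m7 untreated
  -> R2 @ bar 3 tick 0 v(1, 2): C4/G4 P5 -> E4/E5 P8 similar
  -> R3 @ bar 3 tick 0 v(2, 3): E5 above B4
  -> R4 @ bar 3 tick 0 v(0, 3): C4/B4 M7 untreated
  -> R3 @ bar 3 tick 1 v(2, 3): E5 above B4
  -> R3 @ bar 3 tick 2 v(2, 3): E5 above B4
  -> R3 @ bar 3 tick 3 v(2, 3): E5 above B4
  -> R4 @ bar 4 tick 0 v(0, 2): B3/C5 m2 untreated
  -> R4 @ bar 4 tick 0 v(0, 3): B3/F5 TT untreated
  -> R7 @ bar 4 tick 0 v(3,): B4->F5 leap 6st
  -> R2 @ bar 6 tick 0 v(1, 2): A4/C5 m3 -> B3/B4 P8 similar
  -> R3 @ bar 6 tick 0 v(2, 3): B4 above F4
  -> R4 @ bar 6 tick 0 v(0, 3): G3/F4 m7 untreated
  -> R7 @ bar 6 tick 0 v(1,): A4->B3 leap 10st
  -> R3 @ bar 6 tick 1 v(2, 3): B4 above F4
  -> R3 @ bar 6 tick 2 v(2, 3): B4 above F4
  -> R3 @ bar 6 tick 3 v(2, 3): B4 above F4
  -> R2 @ bar 7 tick 0 v(1, 3): B3/F4 TT -> E4/B4 P5 similar
  -> R7 @ bar 7 tick 0 v(3,): F4->B4 leap 6st
  -> R1 @ bar 8 tick 0 v(1, 2): E4/B4 P5 -> A4/E5 P5 similar
  -> R1 @ bar 8 tick 0 v(1, 3): E4/B4 P5 -> A4/E5 P5 similar
  -> R1 @ bar 8 tick 0 v(2, 3): B4/B4 P1 -> E5/E5 P1 similar
  -> R2 @ bar 8 tick 0 v(0, 1): G3/E4 M6 -> A3/A4 P8 similar
  -> R2 @ bar 8 tick 0 v(0, 2): G3/B4 M3 -> A3/E5 P5 similar
  -> R2 @ bar 8 tick 0 v(0, 3): G3/B4 M3 -> A3/E5 P5 similar

(1, 0, R3, (2, 3))
(1, 0, R4, (0, 2))
(1, 0, R4, (0, 3))
(1, 0, R7, (3,))
(1, 1, R3, (2, 3))
(1, 2, R3, (2, 3))
(1, 3, R3, (2, 3))
(2, 0, R2, (1, 2))
(2, 0, R4, (0, 2))
(3, 0, R2, (1, 2))
(3, 0, R3, (2, 3))
(3, 0, R4, (0, 3))
(3, 1, R3, (2, 3))
(3, 2, R3, (2, 3))
(3, 3, R3, (2, 3))
(4, 0, R4, (0, 2))
(4, 0, R4, (0, 3))
(4, 0, R7, (3,))
(6, 0, R2, (1, 2))
(6, 0, R3, (2, 3))
(6, 0, R4, (0, 3))
(6, 0, R7, (1,))
(6, 1, R3, (2, 3))
(6, 2, R3, (2, 3))
(6, 3, R3, (2, 3))
(7, 0, R2, (1, 3))
(7, 0, R7, (3,))
(8, 0, R1, (1, 2))
(8, 0, R1, (1, 3))
(8, 0, R1, (2, 3))
(8, 0, R2, (0, 1))
(8, 0, R2, (0, 2))
(8, 0, R2, (0, 3))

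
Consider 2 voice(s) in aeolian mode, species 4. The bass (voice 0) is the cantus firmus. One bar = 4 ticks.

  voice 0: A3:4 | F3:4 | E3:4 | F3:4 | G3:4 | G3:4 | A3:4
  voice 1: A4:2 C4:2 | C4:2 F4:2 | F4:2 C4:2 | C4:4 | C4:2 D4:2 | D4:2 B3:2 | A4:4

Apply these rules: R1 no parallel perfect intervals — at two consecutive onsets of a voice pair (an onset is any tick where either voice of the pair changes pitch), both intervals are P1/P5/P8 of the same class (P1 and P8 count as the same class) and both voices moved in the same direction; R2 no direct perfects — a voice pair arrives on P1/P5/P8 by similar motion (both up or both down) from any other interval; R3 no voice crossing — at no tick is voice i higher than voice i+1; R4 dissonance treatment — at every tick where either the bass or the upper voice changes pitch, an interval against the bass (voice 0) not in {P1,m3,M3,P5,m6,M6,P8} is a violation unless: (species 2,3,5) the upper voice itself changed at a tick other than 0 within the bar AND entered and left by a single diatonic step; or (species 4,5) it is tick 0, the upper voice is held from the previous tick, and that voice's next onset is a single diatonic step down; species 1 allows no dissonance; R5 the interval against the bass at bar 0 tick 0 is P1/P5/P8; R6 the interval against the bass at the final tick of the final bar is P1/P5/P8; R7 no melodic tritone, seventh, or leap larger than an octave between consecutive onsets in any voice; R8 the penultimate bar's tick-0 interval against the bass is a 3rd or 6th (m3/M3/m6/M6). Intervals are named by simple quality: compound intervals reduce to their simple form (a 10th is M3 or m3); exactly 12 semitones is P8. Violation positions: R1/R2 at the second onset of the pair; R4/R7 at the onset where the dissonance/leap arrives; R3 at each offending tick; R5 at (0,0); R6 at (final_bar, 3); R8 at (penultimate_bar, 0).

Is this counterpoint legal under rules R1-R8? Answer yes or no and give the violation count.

No (5 violations)

bar 0: v0=A3 v1=A4 (P8)
bar 1: v0=F3 v1=C4 (P5)
bar 2: v0=E3 v1=F4 (m2)
bar 3: v0=F3 v1=C4 (P5)
bar 4: v0=G3 v1=C4 (P4)
bar 5: v0=G3 v1=D4 (P5)
bar 6: v0=A3 v1=A4 (P8)
  R4 @ bar2.0: E3/F4 m2 untreated
  R4 @ bar4.0: G3/C4 P4 untreated
  R8 @ bar5.0: penult P5 not 3rd/6th
  R2 @ bar6.0: G3/B3 M3 -> A3/A4 P8 similar
  R7 @ bar6.0: B3->A4 leap 10st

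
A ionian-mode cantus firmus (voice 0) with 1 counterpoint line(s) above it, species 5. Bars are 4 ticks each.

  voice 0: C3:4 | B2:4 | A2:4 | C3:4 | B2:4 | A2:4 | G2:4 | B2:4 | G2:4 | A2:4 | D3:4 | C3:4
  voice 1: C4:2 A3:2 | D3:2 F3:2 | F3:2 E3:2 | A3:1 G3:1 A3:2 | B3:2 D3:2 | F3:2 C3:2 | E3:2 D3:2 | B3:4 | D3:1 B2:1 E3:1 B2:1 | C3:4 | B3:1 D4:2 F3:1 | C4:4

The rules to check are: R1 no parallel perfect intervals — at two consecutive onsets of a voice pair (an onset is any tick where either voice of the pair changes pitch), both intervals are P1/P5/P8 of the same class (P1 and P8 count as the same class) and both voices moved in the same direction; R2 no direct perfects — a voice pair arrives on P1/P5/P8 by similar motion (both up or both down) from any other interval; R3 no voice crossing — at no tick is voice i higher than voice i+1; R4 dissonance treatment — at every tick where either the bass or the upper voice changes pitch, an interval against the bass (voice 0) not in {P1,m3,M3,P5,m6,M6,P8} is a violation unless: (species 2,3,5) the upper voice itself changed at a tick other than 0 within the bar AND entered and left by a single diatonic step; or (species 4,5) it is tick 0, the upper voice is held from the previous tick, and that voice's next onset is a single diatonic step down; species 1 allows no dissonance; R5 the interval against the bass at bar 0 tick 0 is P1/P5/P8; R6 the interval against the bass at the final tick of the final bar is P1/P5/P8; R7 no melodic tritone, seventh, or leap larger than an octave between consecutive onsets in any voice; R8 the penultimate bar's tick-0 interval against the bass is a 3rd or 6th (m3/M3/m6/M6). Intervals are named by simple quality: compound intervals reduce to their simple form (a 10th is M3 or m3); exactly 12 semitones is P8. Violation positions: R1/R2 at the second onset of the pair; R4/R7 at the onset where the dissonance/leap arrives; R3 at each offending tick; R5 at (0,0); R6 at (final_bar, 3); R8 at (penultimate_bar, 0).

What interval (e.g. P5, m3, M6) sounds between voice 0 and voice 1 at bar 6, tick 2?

voice 0=G2 voice 1=D3 -> P5

P5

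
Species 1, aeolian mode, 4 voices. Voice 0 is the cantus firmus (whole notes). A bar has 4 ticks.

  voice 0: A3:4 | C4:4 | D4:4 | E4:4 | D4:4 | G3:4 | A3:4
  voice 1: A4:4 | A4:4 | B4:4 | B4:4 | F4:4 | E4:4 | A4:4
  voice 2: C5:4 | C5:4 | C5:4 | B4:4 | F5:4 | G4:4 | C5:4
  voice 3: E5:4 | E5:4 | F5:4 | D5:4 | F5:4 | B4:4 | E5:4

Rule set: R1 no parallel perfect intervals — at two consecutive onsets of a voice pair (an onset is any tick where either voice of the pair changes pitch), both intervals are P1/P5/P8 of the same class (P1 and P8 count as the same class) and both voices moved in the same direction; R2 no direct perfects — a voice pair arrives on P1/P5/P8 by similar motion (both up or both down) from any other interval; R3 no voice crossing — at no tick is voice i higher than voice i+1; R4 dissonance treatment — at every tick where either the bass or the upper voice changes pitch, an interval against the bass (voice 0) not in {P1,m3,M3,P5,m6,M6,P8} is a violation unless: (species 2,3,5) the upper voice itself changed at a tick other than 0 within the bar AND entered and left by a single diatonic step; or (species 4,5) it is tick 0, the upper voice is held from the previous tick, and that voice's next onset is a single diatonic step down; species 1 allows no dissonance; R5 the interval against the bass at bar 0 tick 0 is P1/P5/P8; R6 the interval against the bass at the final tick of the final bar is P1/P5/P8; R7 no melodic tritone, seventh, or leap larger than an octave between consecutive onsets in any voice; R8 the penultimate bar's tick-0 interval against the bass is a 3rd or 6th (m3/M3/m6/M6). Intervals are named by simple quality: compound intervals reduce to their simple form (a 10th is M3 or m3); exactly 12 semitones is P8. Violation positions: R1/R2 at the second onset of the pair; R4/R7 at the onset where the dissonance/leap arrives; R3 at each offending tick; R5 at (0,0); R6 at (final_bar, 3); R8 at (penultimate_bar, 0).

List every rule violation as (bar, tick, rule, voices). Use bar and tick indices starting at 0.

(0, 0, R5, (0, 2))
(2, 0, R4, (0, 2))
(3, 0, R4, (0, 3))
(4, 0, R2, (2, 3))
(4, 0, R7, (1,))
(4, 0, R7, (2,))
(5, 0, R2, (0, 2))
(5, 0, R2, (1, 3))
(5, 0, R7, (2,))
(5, 0, R7, (3,))
(5, 0, R8, (0, 2))
(6, 0, R1, (1, 3))
(6, 0, R2, (0, 1))
(6, 0, R2, (0, 3))
(6, 3, R6, (0, 2))

bar 0: v0=A3 v1=A4 v2=C5 v3=E5 downbeat P5
bar 1: v0=C4 v1=A4 v2=C5 v3=E5 downbeat M3
bar 2: v0=D4 v1=B4 v2=C5 v3=F5 downbeat m3
bar 3: v0=E4 v1=B4 v2=B4 v3=D5 downbeat m7
bar 4: v0=D4 v1=F4 v2=F5 v3=F5 downbeat m3
bar 5: v0=G3 v1=E4 v2=G4 v3=B4 downbeat M3
bar 6: v0=A3 v1=A4 v2=C5 v3=E5 downbeat P5
  -> R5 @ bar 0 tick 0 v(0, 2): opens on m3
  -> R4 @ bar 2 tick 0 v(0, 2): D4/C5 m7 untreated
  -> R4 @ bar 3 tick 0 v(0, 3): E4/D5 m7 untreated
  -> R2 @ bar 4 tick 0 v(2, 3): B4/D5 m3 -> F5/F5 P1 similar
  -> R7 @ bar 4 tick 0 v(1,): B4->F4 leap 6st
  -> R7 @ bar 4 tick 0 v(2,): B4->F5 leap 6st
  -> R2 @ bar 5 tick 0 v(0, 2): D4/F5 m3 -> G3/G4 P8 similar
  -> R2 @ bar 5 tick 0 v(1, 3): F4/F5 P8 -> E4/B4 P5 similar
  -> R7 @ bar 5 tick 0 v(2,): F5->G4 leap 10st
  -> R7 @ bar 5 tick 0 v(3,): F5->B4 leap 6st
  -> R8 @ bar 5 tick 0 v(0, 2): penult P8 not 3rd/6th
  -> R1 @ bar 6 tick 0 v(1, 3): E4/B4 P5 -> A4/E5 P5 similar
  -> R2 @ bar 6 tick 0 v(0, 1): G3/E4 M6 -> A3/A4 P8 similar
  -> R2 @ bar 6 tick 0 v(0, 3): G3/B4 M3 -> A3/E5 P5 similar
  -> R6 @ bar 6 tick 3 v(0, 2): closes on m3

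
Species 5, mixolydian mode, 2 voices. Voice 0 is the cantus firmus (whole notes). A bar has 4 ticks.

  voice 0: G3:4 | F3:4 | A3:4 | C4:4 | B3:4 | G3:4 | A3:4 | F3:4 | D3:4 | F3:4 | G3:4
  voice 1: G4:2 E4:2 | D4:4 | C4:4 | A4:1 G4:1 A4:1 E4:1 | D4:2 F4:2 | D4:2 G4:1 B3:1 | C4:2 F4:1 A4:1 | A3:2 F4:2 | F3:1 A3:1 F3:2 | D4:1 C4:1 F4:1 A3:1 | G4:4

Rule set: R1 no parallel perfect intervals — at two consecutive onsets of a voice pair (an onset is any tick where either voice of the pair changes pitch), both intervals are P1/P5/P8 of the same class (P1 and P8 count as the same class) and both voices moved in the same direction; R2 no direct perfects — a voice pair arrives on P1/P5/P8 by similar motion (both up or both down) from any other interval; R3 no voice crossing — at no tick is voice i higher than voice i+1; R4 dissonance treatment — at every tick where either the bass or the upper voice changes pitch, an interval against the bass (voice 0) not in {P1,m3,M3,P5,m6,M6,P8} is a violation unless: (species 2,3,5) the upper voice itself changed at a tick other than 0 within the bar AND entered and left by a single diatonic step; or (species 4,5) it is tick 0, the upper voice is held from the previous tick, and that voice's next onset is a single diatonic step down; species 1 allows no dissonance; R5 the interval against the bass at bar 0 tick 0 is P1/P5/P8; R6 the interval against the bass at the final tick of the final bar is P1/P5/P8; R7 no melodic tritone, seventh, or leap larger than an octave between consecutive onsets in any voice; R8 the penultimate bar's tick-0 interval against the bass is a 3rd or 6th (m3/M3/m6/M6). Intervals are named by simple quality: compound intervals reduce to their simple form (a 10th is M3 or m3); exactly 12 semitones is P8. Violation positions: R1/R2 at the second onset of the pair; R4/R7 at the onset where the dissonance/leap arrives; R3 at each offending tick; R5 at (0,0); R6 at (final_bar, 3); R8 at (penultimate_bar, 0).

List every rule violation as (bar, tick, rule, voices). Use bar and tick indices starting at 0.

(4, 2, R4, (0, 1))
(5, 0, R2, (0, 1))
(10, 0, R2, (0, 1))
(10, 0, R7, (1,))

bar 0: v0=G3 v1=G4 downbeat P8
bar 1: v0=F3 v1=D4 downbeat M6
bar 2: v0=A3 v1=C4 downbeat m3
bar 3: v0=C4 v1=A4 downbeat M6
bar 4: v0=B3 v1=D4 downbeat m3
bar 5: v0=G3 v1=D4 downbeat P5
bar 6: v0=A3 v1=C4 downbeat m3
bar 7: v0=F3 v1=A3 downbeat M3
bar 8: v0=D3 v1=F3 downbeat m3
bar 9: v0=F3 v1=D4 downbeat M6
bar 10: v0=G3 v1=G4 downbeat P8
  -> R4 @ bar 4 tick 2 v(0, 1): B3/F4 TT untreated
  -> R2 @ bar 5 tick 0 v(0, 1): B3/F4 TT -> G3/D4 P5 similar
  -> R2 @ bar 10 tick 0 v(0, 1): F3/A3 M3 -> G3/G4 P8 similar
  -> R7 @ bar 10 tick 0 v(1,): A3->G4 leap 10st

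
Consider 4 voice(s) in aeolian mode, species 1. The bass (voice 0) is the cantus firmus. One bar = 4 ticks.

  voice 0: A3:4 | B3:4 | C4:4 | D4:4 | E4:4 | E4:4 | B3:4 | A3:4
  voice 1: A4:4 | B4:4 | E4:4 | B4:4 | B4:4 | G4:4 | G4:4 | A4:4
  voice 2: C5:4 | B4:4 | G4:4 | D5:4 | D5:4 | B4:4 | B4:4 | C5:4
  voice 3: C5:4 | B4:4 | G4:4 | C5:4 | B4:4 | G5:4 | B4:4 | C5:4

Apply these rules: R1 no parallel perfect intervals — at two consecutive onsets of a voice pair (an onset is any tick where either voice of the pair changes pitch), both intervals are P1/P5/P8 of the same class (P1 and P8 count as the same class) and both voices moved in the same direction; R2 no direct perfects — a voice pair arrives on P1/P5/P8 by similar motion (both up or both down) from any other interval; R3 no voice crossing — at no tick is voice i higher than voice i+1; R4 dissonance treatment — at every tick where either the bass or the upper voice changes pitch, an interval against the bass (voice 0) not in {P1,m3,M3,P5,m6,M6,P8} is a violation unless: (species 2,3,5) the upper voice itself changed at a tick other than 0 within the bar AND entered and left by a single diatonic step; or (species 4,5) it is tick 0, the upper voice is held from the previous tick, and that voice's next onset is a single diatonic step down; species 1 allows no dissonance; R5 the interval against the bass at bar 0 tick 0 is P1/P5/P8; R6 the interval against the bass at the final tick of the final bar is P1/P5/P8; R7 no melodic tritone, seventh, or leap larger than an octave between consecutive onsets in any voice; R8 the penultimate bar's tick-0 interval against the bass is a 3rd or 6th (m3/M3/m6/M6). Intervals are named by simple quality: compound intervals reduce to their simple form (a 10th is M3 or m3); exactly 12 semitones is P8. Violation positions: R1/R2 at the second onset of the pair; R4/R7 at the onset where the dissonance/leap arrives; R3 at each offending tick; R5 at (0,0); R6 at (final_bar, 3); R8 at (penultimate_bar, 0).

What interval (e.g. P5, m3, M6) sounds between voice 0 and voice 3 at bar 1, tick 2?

voice 0=B3 voice 3=B4 -> P8

P8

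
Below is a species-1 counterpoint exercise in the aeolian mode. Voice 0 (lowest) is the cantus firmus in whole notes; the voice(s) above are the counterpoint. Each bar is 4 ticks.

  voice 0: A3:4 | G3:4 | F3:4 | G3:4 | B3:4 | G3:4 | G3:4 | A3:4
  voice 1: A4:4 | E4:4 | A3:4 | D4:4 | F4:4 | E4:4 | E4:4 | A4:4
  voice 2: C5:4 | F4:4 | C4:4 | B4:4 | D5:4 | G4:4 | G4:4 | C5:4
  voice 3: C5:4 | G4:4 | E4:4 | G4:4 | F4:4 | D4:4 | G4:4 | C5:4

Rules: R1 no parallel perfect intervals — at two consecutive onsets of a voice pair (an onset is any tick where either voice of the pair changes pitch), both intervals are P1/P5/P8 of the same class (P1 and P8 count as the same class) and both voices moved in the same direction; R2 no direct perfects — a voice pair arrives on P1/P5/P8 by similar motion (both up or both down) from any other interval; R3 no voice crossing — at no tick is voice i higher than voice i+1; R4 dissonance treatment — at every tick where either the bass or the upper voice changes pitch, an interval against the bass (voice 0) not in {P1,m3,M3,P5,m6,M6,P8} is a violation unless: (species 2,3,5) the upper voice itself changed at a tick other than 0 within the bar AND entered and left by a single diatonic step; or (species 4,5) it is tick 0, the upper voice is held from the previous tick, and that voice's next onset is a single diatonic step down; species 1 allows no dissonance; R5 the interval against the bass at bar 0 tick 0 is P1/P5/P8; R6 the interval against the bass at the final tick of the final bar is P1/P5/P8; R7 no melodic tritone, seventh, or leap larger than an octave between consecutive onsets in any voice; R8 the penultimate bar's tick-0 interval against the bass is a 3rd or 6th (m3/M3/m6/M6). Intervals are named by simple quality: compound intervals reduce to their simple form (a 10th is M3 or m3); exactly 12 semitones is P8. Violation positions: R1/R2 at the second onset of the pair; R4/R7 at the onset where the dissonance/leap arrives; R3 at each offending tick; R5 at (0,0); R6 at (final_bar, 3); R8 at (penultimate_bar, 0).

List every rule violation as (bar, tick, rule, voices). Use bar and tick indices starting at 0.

bar 0: v0=A3 v1=A4 v2=C5 v3=C5 downbeat m3
bar 1: v0=G3 v1=E4 v2=F4 v3=G4 downbeat P8
bar 2: v0=F3 v1=A3 v2=C4 v3=E4 downbeat M7
bar 3: v0=G3 v1=D4 v2=B4 v3=G4 downbeat P8
bar 4: v0=B3 v1=F4 v2=D5 v3=F4 downbeat TT
bar 5: v0=G3 v1=E4 v2=G4 v3=D4 downbeat P5
bar 6: v0=G3 v1=E4 v2=G4 v3=G4 downbeat P8
bar 7: v0=A3 v1=A4 v2=C5 v3=C5 downbeat m3
  -> R5 @ bar 0 tick 0 v(0, 2): opens on m3
  -> R5 @ bar 0 tick 0 v(0, 3): opens on m3
  -> R2 @ bar 1 tick 0 v(0, 3): A3/C5 m3 -> G3/G4 P8 similar
  -> R4 @ bar 1 tick 0 v(0, 2): G3/F4 m7 untreated
  -> R2 @ bar 2 tick 0 v(0, 2): G3/F4 m7 -> F3/C4 P5 similar
  -> R2 @ bar 2 tick 0 v(1, 3): E4/G4 m3 -> A3/E4 P5 similar
  -> R4 @ bar 2 tick 0 v(0, 3): F3/E4 M7 untreated
  -> R2 @ bar 3 tick 0 v(0, 1): F3/A3 M3 -> G3/D4 P5 similar
  -> R2 @ bar 3 tick 0 v(0, 3): F3/E4 M7 -> G3/G4 P8 similar
  -> R3 @ bar 3 tick 0 v(2, 3): B4 above G4
  -> R7 @ bar 3 tick 0 v(2,): C4->B4 leap 11st
  -> R3 @ bar 3 tick 1 v(2, 3): B4 above G4
  -> R3 @ bar 3 tick 2 v(2, 3): B4 above G4
  -> R3 @ bar 3 tick 3 v(2, 3): B4 above G4
  -> R3 @ bar 4 tick 0 v(2, 3): D5 above F4
  -> R4 @ bar 4 tick 0 v(0, 1): B3/F4 TT untreated
  -> R4 @ bar 4 tick 0 v(0, 3): B3/F4 TT untreated
  -> R3 @ bar 4 tick 1 v(2, 3): D5 above F4
  -> R3 @ bar 4 tick 2 v(2, 3): D5 above F4
  -> R3 @ bar 4 tick 3 v(2, 3): D5 above F4
  -> R2 @ bar 5 tick 0 v(0, 2): B3/D5 m3 -> G3/G4 P8 similar
  -> R2 @ bar 5 tick 0 v(0, 3): B3/F4 TT -> G3/D4 P5 similar
  -> R3 @ bar 5 tick 0 v(2, 3): G4 above D4
  -> R3 @ bar 5 tick 1 v(2, 3): G4 above D4
  -> R3 @ bar 5 tick 2 v(2, 3): G4 above D4
  -> R3 @ bar 5 tick 3 v(2, 3): G4 above D4
  -> R8 @ bar 6 tick 0 v(0, 2): penult P8 not 3rd/6th
  -> R8 @ bar 6 tick 0 v(0, 3): penult P8 not 3rd/6th
  -> R1 @ bar 7 tick 0 v(2, 3): G4/G4 P1 -> C5/C5 P1 similar
  -> R2 @ bar 7 tick 0 v(0, 1): G3/E4 M6 -> A3/A4 P8 similar
  -> R6 @ bar 7 tick 3 v(0, 2): closes on m3
  -> R6 @ bar 7 tick 3 v(0, 3): closes on m3

(0, 0, R5, (0, 2))
(0, 0, R5, (0, 3))
(1, 0, R2, (0, 3))
(1, 0, R4, (0, 2))
(2, 0, R2, (0, 2))
(2, 0, R2, (1, 3))
(2, 0, R4, (0, 3))
(3, 0, R2, (0, 1))
(3, 0, R2, (0, 3))
(3, 0, R3, (2, 3))
(3, 0, R7, (2,))
(3, 1, R3, (2, 3))
(3, 2, R3, (2, 3))
(3, 3, R3, (2, 3))
(4, 0, R3, (2, 3))
(4, 0, R4, (0, 1))
(4, 0, R4, (0, 3))
(4, 1, R3, (2, 3))
(4, 2, R3, (2, 3))
(4, 3, R3, (2, 3))
(5, 0, R2, (0, 2))
(5, 0, R2, (0, 3))
(5, 0, R3, (2, 3))
(5, 1, R3, (2, 3))
(5, 2, R3, (2, 3))
(5, 3, R3, (2, 3))
(6, 0, R8, (0, 2))
(6, 0, R8, (0, 3))
(7, 0, R1, (2, 3))
(7, 0, R2, (0, 1))
(7, 3, R6, (0, 2))
(7, 3, R6, (0, 3))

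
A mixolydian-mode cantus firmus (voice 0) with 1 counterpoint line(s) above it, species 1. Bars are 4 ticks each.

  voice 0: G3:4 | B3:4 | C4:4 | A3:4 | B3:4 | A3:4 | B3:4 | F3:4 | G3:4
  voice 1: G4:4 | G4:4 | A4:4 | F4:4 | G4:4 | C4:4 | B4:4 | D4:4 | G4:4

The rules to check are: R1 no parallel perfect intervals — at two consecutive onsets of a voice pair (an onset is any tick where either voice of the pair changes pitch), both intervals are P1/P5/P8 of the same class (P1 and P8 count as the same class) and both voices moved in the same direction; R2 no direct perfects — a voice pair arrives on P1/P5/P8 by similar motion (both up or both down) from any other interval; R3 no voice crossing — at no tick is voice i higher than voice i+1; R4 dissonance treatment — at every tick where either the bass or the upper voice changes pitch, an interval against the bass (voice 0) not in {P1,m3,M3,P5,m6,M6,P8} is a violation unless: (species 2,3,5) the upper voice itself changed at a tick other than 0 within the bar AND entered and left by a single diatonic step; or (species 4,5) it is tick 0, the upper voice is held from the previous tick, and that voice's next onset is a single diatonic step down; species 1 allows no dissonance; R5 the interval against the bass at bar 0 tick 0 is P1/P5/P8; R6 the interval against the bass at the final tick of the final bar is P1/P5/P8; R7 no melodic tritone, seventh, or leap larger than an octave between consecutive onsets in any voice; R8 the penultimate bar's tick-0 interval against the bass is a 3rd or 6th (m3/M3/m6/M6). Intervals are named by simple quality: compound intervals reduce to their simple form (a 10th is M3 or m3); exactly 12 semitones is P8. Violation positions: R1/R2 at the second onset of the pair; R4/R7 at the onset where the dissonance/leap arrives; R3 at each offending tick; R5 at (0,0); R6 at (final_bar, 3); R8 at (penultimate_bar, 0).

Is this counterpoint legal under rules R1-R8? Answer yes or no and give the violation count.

No (4 violations)

bar 0: v0=G3 v1=G4 (P8)
bar 1: v0=B3 v1=G4 (m6)
bar 2: v0=C4 v1=A4 (M6)
bar 3: v0=A3 v1=F4 (m6)
bar 4: v0=B3 v1=G4 (m6)
bar 5: v0=A3 v1=C4 (m3)
bar 6: v0=B3 v1=B4 (P8)
bar 7: v0=F3 v1=D4 (M6)
bar 8: v0=G3 v1=G4 (P8)
  R2 @ bar6.0: A3/C4 m3 -> B3/B4 P8 similar
  R7 @ bar6.0: C4->B4 leap 11st
  R7 @ bar7.0: B3->F3 leap 6st
  R2 @ bar8.0: F3/D4 M6 -> G3/G4 P8 similar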